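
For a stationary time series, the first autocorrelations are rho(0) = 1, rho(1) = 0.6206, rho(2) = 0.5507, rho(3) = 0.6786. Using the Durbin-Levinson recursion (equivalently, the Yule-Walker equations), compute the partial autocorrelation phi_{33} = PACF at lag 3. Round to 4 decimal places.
\phi_{33} = 0.4590

The PACF at lag k is phi_{kk}, the last component of the solution
to the Yule-Walker system G_k phi = r_k where
  (G_k)_{ij} = rho(|i - j|), (r_k)_i = rho(i), i,j = 1..k.
Equivalently, Durbin-Levinson gives phi_{kk} iteratively:
  phi_{11} = rho(1)
  phi_{kk} = [rho(k) - sum_{j=1..k-1} phi_{k-1,j} rho(k-j)]
            / [1 - sum_{j=1..k-1} phi_{k-1,j} rho(j)],
  phi_{k,j} = phi_{k-1,j} - phi_{kk} phi_{k-1,k-j},  j = 1..k-1.
Step k = 1:
  phi_11 = rho(1) = 0.6206.
Step k = 2:
  phi_22 = [rho(2) - phi_11 rho(1)] / [1 - phi_11 rho(1)] = [0.5507 - (0.6206)(0.6206)] / [1 - (0.6206)(0.6206)]
         = 0.16555564 / 0.61485564 = 0.269259.
  Update: phi_21 = phi_11 - phi_22 phi_11 = 0.6206 - (0.269259)(0.6206) = 0.453498.
Step k = 3:
  phi_33 = [rho(3) - phi_21 rho(2) - phi_22 rho(1)] / [1 - phi_21 rho(1) - phi_22 rho(2)]
    numerator   = 0.6786 - (0.453498)(0.5507) - (0.269259)(0.6206) = 0.26175649
    denominator = 1 - (0.453498)(0.6206) - (0.269259)(0.5507) = 0.57027823
  phi_33 = 0.26175649 / 0.57027823 = 0.459.
Therefore phi_{33} = 0.4590.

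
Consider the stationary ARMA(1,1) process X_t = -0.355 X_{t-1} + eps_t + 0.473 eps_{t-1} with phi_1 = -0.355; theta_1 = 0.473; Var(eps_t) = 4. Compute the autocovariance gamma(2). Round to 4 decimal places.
\gamma(2) = -0.1595

Multiply the model equation by X_{t-k} and take expectations. With theta_0 = psi_0 = 1 and psi_j the MA(infinity) weights, this gives
  gamma(k) - sum_i phi_i gamma(k-i) = c_k,
  c_k = sigma^2 * sum_{j=k..q} theta_j psi_{j-k}   (c_k = 0 for k > q),
using gamma(-m) = gamma(m).
psi-weights needed (psi_j = theta_j + sum_i phi_i psi_{j-i}):
  psi_1 = theta_1 + phi_1 = 0.473 + (-0.355) = 0.118
Right-hand sides:
  c_0 = sigma^2 (1 + theta_1 psi_1) = 4 * (1 + (0.473)(0.118)) = 4 * 1.055814 = 4.223256
  c_1 = sigma^2 theta_1 = 4 * (0.473) = 1.892
  c_2 = 0
Equations for k = 0 and k = 1 (AR order 1):
  gamma(0) = phi_1 gamma(1) + c_0
  gamma(1) = phi_1 gamma(0) + c_1
Substituting the second into the first: gamma(0) (1 - phi_1^2) = c_0 + phi_1 c_1, so
  gamma(0) = (c_0 + phi_1 c_1) / (1 - phi_1^2) = (4.223256 + (-0.355)(1.892)) / (1 - (-0.355)^2) = 3.551596 / 0.873975 = 4.063727.
  gamma(1) = phi_1 gamma(0) + c_1 = (-0.355)(4.063727) + (1.892) = 0.449377.
For k = 2 (> q): gamma(2) = phi_1 gamma(1) = (-0.355)(0.449377) = -0.159529.
Therefore gamma(2) = -0.1595 (to 4 decimal places).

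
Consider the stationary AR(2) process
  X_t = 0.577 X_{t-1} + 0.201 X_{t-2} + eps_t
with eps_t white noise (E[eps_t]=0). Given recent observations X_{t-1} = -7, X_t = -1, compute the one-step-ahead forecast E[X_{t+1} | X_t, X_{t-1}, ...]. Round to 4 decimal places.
E[X_{t+1} \mid \mathcal F_t] = -1.9840

For an AR(p) model X_t = c + sum_i phi_i X_{t-i} + eps_t, the
one-step-ahead conditional mean is
  E[X_{t+1} | X_t, ...] = c + sum_i phi_i X_{t+1-i}.
Substitute known values:
  E[X_{t+1} | ...] = (0.577) * (-1) + (0.201) * (-7)
                   = -1.9840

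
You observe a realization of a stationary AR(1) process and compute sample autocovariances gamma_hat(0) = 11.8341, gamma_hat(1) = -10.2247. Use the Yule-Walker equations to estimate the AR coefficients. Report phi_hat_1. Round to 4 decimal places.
\hat\phi_{1} = -0.8640

The Yule-Walker equations for an AR(p) process read, in matrix form,
  Gamma_p phi = r_p,   with   (Gamma_p)_{ij} = gamma(|i - j|),
                       (r_p)_i = gamma(i),   i,j = 1..p.
Substitute the sample gammas (Toeplitz matrix and right-hand side of size 1):
  Gamma_p = [[11.8341]]
  r_p     = [-10.2247]
With p = 1 this is the single equation gamma(0) phi_1 = gamma(1):
  phi_hat_1 = gamma(1) / gamma(0) = -10.2247 / 11.8341 = -0.8640.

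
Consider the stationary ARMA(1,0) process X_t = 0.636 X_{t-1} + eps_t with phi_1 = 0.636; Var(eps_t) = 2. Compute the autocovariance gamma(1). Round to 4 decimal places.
\gamma(1) = 2.1360

Multiply the model equation by X_{t-k} and take expectations. With theta_0 = psi_0 = 1 and psi_j the MA(infinity) weights, this gives
  gamma(k) - sum_i phi_i gamma(k-i) = c_k,
  c_k = sigma^2 * sum_{j=k..q} theta_j psi_{j-k}   (c_k = 0 for k > q),
using gamma(-m) = gamma(m).
Pure AR (q = 0): c_0 = sigma^2 = 2, c_k = 0 for k >= 1.
Equations for k = 0 and k = 1 (AR order 1):
  gamma(0) = phi_1 gamma(1) + c_0
  gamma(1) = phi_1 gamma(0) + c_1
Substituting the second into the first: gamma(0) (1 - phi_1^2) = c_0 + phi_1 c_1, so
  gamma(0) = c_0 / (1 - phi_1^2) = 2 / (1 - (0.636)^2) = 2 / 0.595504 = 3.3585.
  gamma(1) = phi_1 gamma(0) = (0.636)(3.3585) = 2.136006.
Therefore gamma(1) = 2.1360 (to 4 decimal places).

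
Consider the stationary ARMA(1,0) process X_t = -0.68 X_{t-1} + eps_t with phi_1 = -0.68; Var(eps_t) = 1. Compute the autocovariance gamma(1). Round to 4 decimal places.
\gamma(1) = -1.2649

Multiply the model equation by X_{t-k} and take expectations. With theta_0 = psi_0 = 1 and psi_j the MA(infinity) weights, this gives
  gamma(k) - sum_i phi_i gamma(k-i) = c_k,
  c_k = sigma^2 * sum_{j=k..q} theta_j psi_{j-k}   (c_k = 0 for k > q),
using gamma(-m) = gamma(m).
Pure AR (q = 0): c_0 = sigma^2 = 1, c_k = 0 for k >= 1.
Equations for k = 0 and k = 1 (AR order 1):
  gamma(0) = phi_1 gamma(1) + c_0
  gamma(1) = phi_1 gamma(0) + c_1
Substituting the second into the first: gamma(0) (1 - phi_1^2) = c_0 + phi_1 c_1, so
  gamma(0) = c_0 / (1 - phi_1^2) = 1 / (1 - (-0.68)^2) = 1 / 0.5376 = 1.860119.
  gamma(1) = phi_1 gamma(0) = (-0.68)(1.860119) = -1.264881.
Therefore gamma(1) = -1.2649 (to 4 decimal places).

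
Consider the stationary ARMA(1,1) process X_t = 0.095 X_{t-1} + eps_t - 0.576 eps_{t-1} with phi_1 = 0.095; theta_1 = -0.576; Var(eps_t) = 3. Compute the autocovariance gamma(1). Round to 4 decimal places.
\gamma(1) = -1.3765

Multiply the model equation by X_{t-k} and take expectations. With theta_0 = psi_0 = 1 and psi_j the MA(infinity) weights, this gives
  gamma(k) - sum_i phi_i gamma(k-i) = c_k,
  c_k = sigma^2 * sum_{j=k..q} theta_j psi_{j-k}   (c_k = 0 for k > q),
using gamma(-m) = gamma(m).
psi-weights needed (psi_j = theta_j + sum_i phi_i psi_{j-i}):
  psi_1 = theta_1 + phi_1 = -0.576 + (0.095) = -0.481
Right-hand sides:
  c_0 = sigma^2 (1 + theta_1 psi_1) = 3 * (1 + (-0.576)(-0.481)) = 3 * 1.277056 = 3.831168
  c_1 = sigma^2 theta_1 = 3 * (-0.576) = -1.728
  c_2 = 0
Equations for k = 0 and k = 1 (AR order 1):
  gamma(0) = phi_1 gamma(1) + c_0
  gamma(1) = phi_1 gamma(0) + c_1
Substituting the second into the first: gamma(0) (1 - phi_1^2) = c_0 + phi_1 c_1, so
  gamma(0) = (c_0 + phi_1 c_1) / (1 - phi_1^2) = (3.831168 + (0.095)(-1.728)) / (1 - (0.095)^2) = 3.667008 / 0.990975 = 3.700404.
  gamma(1) = phi_1 gamma(0) + c_1 = (0.095)(3.700404) + (-1.728) = -1.376462.
Therefore gamma(1) = -1.3765 (to 4 decimal places).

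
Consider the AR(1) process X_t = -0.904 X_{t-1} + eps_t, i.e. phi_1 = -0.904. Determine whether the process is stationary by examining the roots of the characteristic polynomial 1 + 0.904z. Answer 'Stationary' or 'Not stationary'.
\text{Stationary}

The AR(p) characteristic polynomial is P(z) = 1 + 0.904z.
Stationarity requires all roots to lie outside the unit circle, i.e. |z| > 1 for every root.
This is linear in z: 1 + (0.904) z = 0  =>  z = -1/(0.904) = -1.106195,  |z| = 1.106195.
Moduli of all roots: 1.1062.
All moduli strictly greater than 1? Yes.
Verdict: Stationary.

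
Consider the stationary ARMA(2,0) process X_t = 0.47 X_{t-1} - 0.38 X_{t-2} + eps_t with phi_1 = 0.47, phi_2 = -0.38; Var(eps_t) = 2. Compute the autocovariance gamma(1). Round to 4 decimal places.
\gamma(1) = 0.9006

Multiply the model equation by X_{t-k} and take expectations. With theta_0 = psi_0 = 1 and psi_j the MA(infinity) weights, this gives
  gamma(k) - sum_i phi_i gamma(k-i) = c_k,
  c_k = sigma^2 * sum_{j=k..q} theta_j psi_{j-k}   (c_k = 0 for k > q),
using gamma(-m) = gamma(m).
Pure AR (q = 0): c_0 = sigma^2 = 2, c_k = 0 for k >= 1.
Equations for k = 0, 1, 2 (AR order 2, c_2 = 0):
  (E0) gamma(0) = phi_1 gamma(1) + phi_2 gamma(2) + c_0
  (E1) gamma(1) = phi_1 gamma(0) + phi_2 gamma(1) + c_1
  (E2) gamma(2) = phi_1 gamma(1) + phi_2 gamma(0)
From (E1): gamma(1) = A gamma(0) + B with
  A = phi_1 / (1 - phi_2) = 0.47 / 1.38 = 0.34058,   B = c_1 / (1 - phi_2) = 0 / 1.38 = 0.
Insert (E2) into (E0): gamma(0) (1 - phi_2^2) = phi_1 (1 + phi_2) gamma(1) + c_0.
  phi_1 (1 + phi_2) = (0.47)(0.62) = 0.2914,   1 - phi_2^2 = 0.8556.
Replace gamma(1) by A gamma(0) + B and collect gamma(0):
  gamma(0) [0.8556 - (0.2914)(0.34058)] = c_0 = 2
  gamma(0) * 0.756355 = 2
  gamma(0) = 2 / 0.756355 = 2.644261.
  gamma(1) = A gamma(0) = (0.34058)(2.644261) = 0.900582.
Therefore gamma(1) = 0.9006 (to 4 decimal places).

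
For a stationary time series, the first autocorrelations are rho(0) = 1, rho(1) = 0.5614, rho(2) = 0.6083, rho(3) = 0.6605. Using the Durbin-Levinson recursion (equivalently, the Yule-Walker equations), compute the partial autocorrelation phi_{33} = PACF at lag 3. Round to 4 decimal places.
\phi_{33} = 0.4020

The PACF at lag k is phi_{kk}, the last component of the solution
to the Yule-Walker system G_k phi = r_k where
  (G_k)_{ij} = rho(|i - j|), (r_k)_i = rho(i), i,j = 1..k.
Equivalently, Durbin-Levinson gives phi_{kk} iteratively:
  phi_{11} = rho(1)
  phi_{kk} = [rho(k) - sum_{j=1..k-1} phi_{k-1,j} rho(k-j)]
            / [1 - sum_{j=1..k-1} phi_{k-1,j} rho(j)],
  phi_{k,j} = phi_{k-1,j} - phi_{kk} phi_{k-1,k-j},  j = 1..k-1.
Step k = 1:
  phi_11 = rho(1) = 0.5614.
Step k = 2:
  phi_22 = [rho(2) - phi_11 rho(1)] / [1 - phi_11 rho(1)] = [0.6083 - (0.5614)(0.5614)] / [1 - (0.5614)(0.5614)]
         = 0.29313004 / 0.68483004 = 0.428033.
  Update: phi_21 = phi_11 - phi_22 phi_11 = 0.5614 - (0.428033)(0.5614) = 0.321102.
Step k = 3:
  phi_33 = [rho(3) - phi_21 rho(2) - phi_22 rho(1)] / [1 - phi_21 rho(1) - phi_22 rho(2)]
    numerator   = 0.6605 - (0.321102)(0.6083) - (0.428033)(0.5614) = 0.2248757
    denominator = 1 - (0.321102)(0.5614) - (0.428033)(0.6083) = 0.55936063
  phi_33 = 0.2248757 / 0.55936063 = 0.402.
Therefore phi_{33} = 0.4020.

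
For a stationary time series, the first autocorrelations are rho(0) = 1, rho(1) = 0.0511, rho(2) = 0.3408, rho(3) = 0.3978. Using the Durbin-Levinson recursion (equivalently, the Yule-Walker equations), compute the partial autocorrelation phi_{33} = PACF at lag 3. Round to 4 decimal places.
\phi_{33} = 0.4180

The PACF at lag k is phi_{kk}, the last component of the solution
to the Yule-Walker system G_k phi = r_k where
  (G_k)_{ij} = rho(|i - j|), (r_k)_i = rho(i), i,j = 1..k.
Equivalently, Durbin-Levinson gives phi_{kk} iteratively:
  phi_{11} = rho(1)
  phi_{kk} = [rho(k) - sum_{j=1..k-1} phi_{k-1,j} rho(k-j)]
            / [1 - sum_{j=1..k-1} phi_{k-1,j} rho(j)],
  phi_{k,j} = phi_{k-1,j} - phi_{kk} phi_{k-1,k-j},  j = 1..k-1.
Step k = 1:
  phi_11 = rho(1) = 0.0511.
Step k = 2:
  phi_22 = [rho(2) - phi_11 rho(1)] / [1 - phi_11 rho(1)] = [0.3408 - (0.0511)(0.0511)] / [1 - (0.0511)(0.0511)]
         = 0.33818879 / 0.99738879 = 0.339074.
  Update: phi_21 = phi_11 - phi_22 phi_11 = 0.0511 - (0.339074)(0.0511) = 0.033773.
Step k = 3:
  phi_33 = [rho(3) - phi_21 rho(2) - phi_22 rho(1)] / [1 - phi_21 rho(1) - phi_22 rho(2)]
    numerator   = 0.3978 - (0.033773)(0.3408) - (0.339074)(0.0511) = 0.36896337
    denominator = 1 - (0.033773)(0.0511) - (0.339074)(0.3408) = 0.8827177
  phi_33 = 0.36896337 / 0.8827177 = 0.418.
Therefore phi_{33} = 0.4180.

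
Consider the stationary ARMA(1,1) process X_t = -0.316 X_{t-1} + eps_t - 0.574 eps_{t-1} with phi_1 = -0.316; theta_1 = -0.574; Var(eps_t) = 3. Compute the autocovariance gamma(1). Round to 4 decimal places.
\gamma(1) = -3.5042

Multiply the model equation by X_{t-k} and take expectations. With theta_0 = psi_0 = 1 and psi_j the MA(infinity) weights, this gives
  gamma(k) - sum_i phi_i gamma(k-i) = c_k,
  c_k = sigma^2 * sum_{j=k..q} theta_j psi_{j-k}   (c_k = 0 for k > q),
using gamma(-m) = gamma(m).
psi-weights needed (psi_j = theta_j + sum_i phi_i psi_{j-i}):
  psi_1 = theta_1 + phi_1 = -0.574 + (-0.316) = -0.89
Right-hand sides:
  c_0 = sigma^2 (1 + theta_1 psi_1) = 3 * (1 + (-0.574)(-0.89)) = 3 * 1.51086 = 4.53258
  c_1 = sigma^2 theta_1 = 3 * (-0.574) = -1.722
  c_2 = 0
Equations for k = 0 and k = 1 (AR order 1):
  gamma(0) = phi_1 gamma(1) + c_0
  gamma(1) = phi_1 gamma(0) + c_1
Substituting the second into the first: gamma(0) (1 - phi_1^2) = c_0 + phi_1 c_1, so
  gamma(0) = (c_0 + phi_1 c_1) / (1 - phi_1^2) = (4.53258 + (-0.316)(-1.722)) / (1 - (-0.316)^2) = 5.076732 / 0.900144 = 5.639911.
  gamma(1) = phi_1 gamma(0) + c_1 = (-0.316)(5.639911) + (-1.722) = -3.504212.
Therefore gamma(1) = -3.5042 (to 4 decimal places).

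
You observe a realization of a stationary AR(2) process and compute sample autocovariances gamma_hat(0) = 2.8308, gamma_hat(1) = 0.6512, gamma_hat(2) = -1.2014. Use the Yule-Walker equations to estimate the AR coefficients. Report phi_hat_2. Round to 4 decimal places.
\hat\phi_{2} = -0.5040

The Yule-Walker equations for an AR(p) process read, in matrix form,
  Gamma_p phi = r_p,   with   (Gamma_p)_{ij} = gamma(|i - j|),
                       (r_p)_i = gamma(i),   i,j = 1..p.
Substitute the sample gammas (Toeplitz matrix and right-hand side of size 2):
  Gamma_p = [[2.8308, 0.6512], [0.6512, 2.8308]]
  r_p     = [0.6512, -1.2014]
Written out:
  2.8308 phi_1 + 0.6512 phi_2 = 0.6512
  0.6512 phi_1 + 2.8308 phi_2 = -1.2014
Solve by Cramer's rule:
  det = gamma(0)^2 - gamma(1)^2 = (2.8308)^2 - (0.6512)^2 = 8.01342864 - 0.42406144 = 7.5893672
  phi_hat_1 = [gamma(1) gamma(0) - gamma(1) gamma(2)] / det = [(0.6512)(2.8308) - (0.6512)(-1.2014)] / 7.5893672 = 2.62576864 / 7.5893672 = 0.346
  phi_hat_2 = [gamma(0) gamma(2) - gamma(1)^2] / det = [(2.8308)(-1.2014) - (0.6512)^2] / 7.5893672 = -3.82498456 / 7.5893672 = -0.504
So phi_hat = [0.3460, -0.5040].
Therefore phi_hat_2 = -0.5040.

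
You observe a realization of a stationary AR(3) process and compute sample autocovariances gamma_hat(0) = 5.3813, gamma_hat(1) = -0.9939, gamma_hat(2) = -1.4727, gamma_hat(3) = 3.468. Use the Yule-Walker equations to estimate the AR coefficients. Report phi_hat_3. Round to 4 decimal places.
\hat\phi_{3} = 0.5980

The Yule-Walker equations for an AR(p) process read, in matrix form,
  Gamma_p phi = r_p,   with   (Gamma_p)_{ij} = gamma(|i - j|),
                       (r_p)_i = gamma(i),   i,j = 1..p.
Substitute the sample gammas (Toeplitz matrix and right-hand side of size 3):
  Gamma_p = [[5.3813, -0.9939, -1.4727], [-0.9939, 5.3813, -0.9939], [-1.4727, -0.9939, 5.3813]]
  r_p     = [-0.9939, -1.4727, 3.468]
Written out (R1..R3):
  (R1) 5.3813 phi_1 - 0.9939 phi_2 - 1.4727 phi_3 = -0.9939
  (R2) -0.9939 phi_1 + 5.3813 phi_2 - 0.9939 phi_3 = -1.4727
  (R3) -1.4727 phi_1 - 0.9939 phi_2 + 5.3813 phi_3 = 3.468
Gaussian elimination:
  R2 <- R2 - (-0.9939/5.3813) R1 = R2 - (-0.184695) R1:  5.197731 phi_2 - 1.265901 phi_3 = -1.656269
  R3 <- R3 - (-1.4727/5.3813) R1 = R3 - (-0.27367) R1:  -1.265901 phi_2 + 4.978266 phi_3 = 3.195999
  R3 <- R3 - (-1.265901/5.197731) R2 = R3 - (-0.243549) R2:  4.669958 phi_3 = 2.792617
Back-substitution:
  phi_hat_3 = 2.792617 / 4.669958 = 0.597996
  phi_hat_2 = (-1.656269 - (-1.265901)(0.597996)) / 5.197731 = -0.173011
  phi_hat_1 = (-0.9939 - (-0.9939)(-0.173011) - (-1.4727)(0.597996)) / 5.3813 = -0.052996
So phi_hat = [-0.0530, -0.1730, 0.5980].
Therefore phi_hat_3 = 0.5980.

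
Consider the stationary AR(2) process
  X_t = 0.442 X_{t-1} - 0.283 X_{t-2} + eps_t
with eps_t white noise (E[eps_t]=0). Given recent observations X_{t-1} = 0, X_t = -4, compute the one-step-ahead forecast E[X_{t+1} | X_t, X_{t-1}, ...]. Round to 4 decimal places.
E[X_{t+1} \mid \mathcal F_t] = -1.7680

For an AR(p) model X_t = c + sum_i phi_i X_{t-i} + eps_t, the
one-step-ahead conditional mean is
  E[X_{t+1} | X_t, ...] = c + sum_i phi_i X_{t+1-i}.
Substitute known values:
  E[X_{t+1} | ...] = (0.442) * (-4) + (-0.283) * (0)
                   = -1.7680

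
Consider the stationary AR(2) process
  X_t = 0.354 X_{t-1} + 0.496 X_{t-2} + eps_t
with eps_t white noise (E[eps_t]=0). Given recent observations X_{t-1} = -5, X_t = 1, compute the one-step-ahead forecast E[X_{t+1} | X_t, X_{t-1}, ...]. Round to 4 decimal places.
E[X_{t+1} \mid \mathcal F_t] = -2.1260

For an AR(p) model X_t = c + sum_i phi_i X_{t-i} + eps_t, the
one-step-ahead conditional mean is
  E[X_{t+1} | X_t, ...] = c + sum_i phi_i X_{t+1-i}.
Substitute known values:
  E[X_{t+1} | ...] = (0.354) * (1) + (0.496) * (-5)
                   = -2.1260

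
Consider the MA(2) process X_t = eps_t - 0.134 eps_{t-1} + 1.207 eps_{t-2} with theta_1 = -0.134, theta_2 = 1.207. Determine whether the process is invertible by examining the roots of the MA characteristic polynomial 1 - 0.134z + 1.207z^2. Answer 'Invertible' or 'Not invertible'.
\text{Not invertible}

The MA(q) characteristic polynomial is P(z) = 1 - 0.134z + 1.207z^2.
Invertibility requires all roots to lie outside the unit circle, i.e. |z| > 1 for every root.
Set 1 + (-0.134) z + (1.207) z^2 = 0, i.e. a z^2 + b z + c = 0 with a = 1.207, b = -0.134, c = 1.
Discriminant D = b^2 - 4ac = (-0.134)^2 - 4*(1.207)*1 = 0.017956 - (4.828) = -4.810044.
D < 0, so the roots are the complex-conjugate pair z = (-b +/- i sqrt(-D)) / (2a) = 0.0555 +/- 0.9085i.
For a conjugate pair |z|^2 = z * conj(z) = (product of roots) = c/a = 1/(1.207) = 0.8285, so |z| = sqrt(0.8285) = 0.9102 for both roots.
Moduli of all roots: 0.9102, 0.9102.
All moduli strictly greater than 1? No.
Verdict: Not invertible.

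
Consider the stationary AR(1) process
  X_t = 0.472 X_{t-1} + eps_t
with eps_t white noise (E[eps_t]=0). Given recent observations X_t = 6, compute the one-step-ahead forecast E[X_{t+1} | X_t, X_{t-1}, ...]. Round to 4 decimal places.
E[X_{t+1} \mid \mathcal F_t] = 2.8320

For an AR(p) model X_t = c + sum_i phi_i X_{t-i} + eps_t, the
one-step-ahead conditional mean is
  E[X_{t+1} | X_t, ...] = c + sum_i phi_i X_{t+1-i}.
Substitute known values:
  E[X_{t+1} | ...] = (0.472) * (6)
                   = 2.8320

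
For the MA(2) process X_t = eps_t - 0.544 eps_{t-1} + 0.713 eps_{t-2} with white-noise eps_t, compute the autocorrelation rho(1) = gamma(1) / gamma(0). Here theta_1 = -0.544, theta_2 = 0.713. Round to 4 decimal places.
\rho(1) = -0.5165

For an MA(q) process with theta_0 = 1, the autocovariance is
  gamma(k) = sigma^2 * sum_{i=0..q-k} theta_i * theta_{i+k},
and rho(k) = gamma(k) / gamma(0). Sigma^2 cancels.
  numerator   = (1)*(-0.544) + (-0.544)*(0.713) = -0.931872.
  denominator = (1)^2 + (-0.544)^2 + (0.713)^2 = 1.804305.
  rho(1) = -0.931872 / 1.804305 = -0.5165.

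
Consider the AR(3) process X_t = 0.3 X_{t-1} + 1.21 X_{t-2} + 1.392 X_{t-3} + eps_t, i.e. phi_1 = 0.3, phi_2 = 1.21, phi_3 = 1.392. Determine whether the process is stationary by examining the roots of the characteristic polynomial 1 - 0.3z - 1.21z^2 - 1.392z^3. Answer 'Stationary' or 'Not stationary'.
\text{Not stationary}

The AR(p) characteristic polynomial is P(z) = 1 - 0.3z - 1.21z^2 - 1.392z^3.
Stationarity requires all roots to lie outside the unit circle, i.e. |z| > 1 for every root.
Degree 3: look for a simple real root z0 first, then factor out (1 - z/z0) and solve the remaining quadratic.
Testing z0 = 0.625: P(0.625) = 1 + (-0.3)(0.625) + (-1.21)(0.625)^2 + (-1.392)(0.625)^3
  = 1 + (-0.1875) + (-0.472656) + (-0.339844) = 0.  So z_0 = 0.625 is a root, |z_0| = 0.625.
Divide out the factor (1 - 1.6 z) = (1 - z/z0) (since 1/z0 = 1.6):
  P(z) = (1 - 1.6 z)(1 + (1.3) z + (0.87) z^2)
  [check: z-coef 1.3 - (1.6) = -0.3; z^2-coef 0.87 - (1.6)(1.3) = -1.21; z^3-coef -(1.6)(0.87) = -1.392.]
Remaining roots from the quadratic factor 1 + (1.3) z + (0.87) z^2:
  Set 1 + (1.3) z + (0.87) z^2 = 0, i.e. a z^2 + b z + c = 0 with a = 0.87, b = 1.3, c = 1.
  Discriminant D = b^2 - 4ac = (1.3)^2 - 4*(0.87)*1 = 1.69 - (3.48) = -1.79.
  D < 0, so the roots are the complex-conjugate pair z = (-b +/- i sqrt(-D)) / (2a) = -0.7471 +/- 0.7689i.
  For a conjugate pair |z|^2 = z * conj(z) = (product of roots) = c/a = 1/(0.87) = 1.149425, so |z| = sqrt(1.149425) = 1.0721 for both roots.
Moduli of all roots: 0.6250, 1.0721, 1.0721.
All moduli strictly greater than 1? No.
Verdict: Not stationary.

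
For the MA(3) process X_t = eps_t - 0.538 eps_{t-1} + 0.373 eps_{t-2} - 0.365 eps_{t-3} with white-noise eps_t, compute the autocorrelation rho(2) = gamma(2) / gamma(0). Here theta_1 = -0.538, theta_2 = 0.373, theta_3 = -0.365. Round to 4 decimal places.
\rho(2) = 0.3646

For an MA(q) process with theta_0 = 1, the autocovariance is
  gamma(k) = sigma^2 * sum_{i=0..q-k} theta_i * theta_{i+k},
and rho(k) = gamma(k) / gamma(0). Sigma^2 cancels.
  numerator   = (1)*(0.373) + (-0.538)*(-0.365) = 0.56937.
  denominator = (1)^2 + (-0.538)^2 + (0.373)^2 + (-0.365)^2 = 1.561798.
  rho(2) = 0.56937 / 1.561798 = 0.3646.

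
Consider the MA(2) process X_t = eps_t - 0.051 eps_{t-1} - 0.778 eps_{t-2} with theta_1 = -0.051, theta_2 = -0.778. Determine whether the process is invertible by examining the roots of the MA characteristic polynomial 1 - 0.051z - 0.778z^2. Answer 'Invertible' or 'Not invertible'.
\text{Invertible}

The MA(q) characteristic polynomial is P(z) = 1 - 0.051z - 0.778z^2.
Invertibility requires all roots to lie outside the unit circle, i.e. |z| > 1 for every root.
Set 1 + (-0.051) z + (-0.778) z^2 = 0, i.e. a z^2 + b z + c = 0 with a = -0.778, b = -0.051, c = 1.
Discriminant D = b^2 - 4ac = (-0.051)^2 - 4*(-0.778)*1 = 0.002601 - (-3.112) = 3.114601.
D >= 0, so the roots are real: z = (-b +/- sqrt(D)) / (2a) = (0.051 +/- 1.764823) / (-1.556).
  z_1 = (0.051 + 1.764823) / (-1.556) = -1.167,   |z_1| = 1.167.
  z_2 = (0.051 - 1.764823) / (-1.556) = 1.1014,   |z_2| = 1.1014.
Moduli of all roots: 1.1670, 1.1014.
All moduli strictly greater than 1? Yes.
Verdict: Invertible.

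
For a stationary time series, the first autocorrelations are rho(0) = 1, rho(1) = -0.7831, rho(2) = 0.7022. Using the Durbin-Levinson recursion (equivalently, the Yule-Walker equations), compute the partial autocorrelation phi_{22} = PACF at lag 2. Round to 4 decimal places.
\phi_{22} = 0.2300

The PACF at lag k is phi_{kk}, the last component of the solution
to the Yule-Walker system G_k phi = r_k where
  (G_k)_{ij} = rho(|i - j|), (r_k)_i = rho(i), i,j = 1..k.
Equivalently, Durbin-Levinson gives phi_{kk} iteratively:
  phi_{11} = rho(1)
  phi_{kk} = [rho(k) - sum_{j=1..k-1} phi_{k-1,j} rho(k-j)]
            / [1 - sum_{j=1..k-1} phi_{k-1,j} rho(j)],
  phi_{k,j} = phi_{k-1,j} - phi_{kk} phi_{k-1,k-j},  j = 1..k-1.
Step k = 1:
  phi_11 = rho(1) = -0.7831.
Step k = 2:
  phi_22 = [rho(2) - phi_11 rho(1)] / [1 - phi_11 rho(1)] = [0.7022 - (-0.7831)(-0.7831)] / [1 - (-0.7831)(-0.7831)]
         = 0.08895439 / 0.38675439 = 0.23.
Therefore phi_{22} = 0.2300.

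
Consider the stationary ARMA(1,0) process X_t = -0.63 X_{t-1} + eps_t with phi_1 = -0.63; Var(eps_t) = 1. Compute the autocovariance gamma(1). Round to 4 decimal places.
\gamma(1) = -1.0446

Multiply the model equation by X_{t-k} and take expectations. With theta_0 = psi_0 = 1 and psi_j the MA(infinity) weights, this gives
  gamma(k) - sum_i phi_i gamma(k-i) = c_k,
  c_k = sigma^2 * sum_{j=k..q} theta_j psi_{j-k}   (c_k = 0 for k > q),
using gamma(-m) = gamma(m).
Pure AR (q = 0): c_0 = sigma^2 = 1, c_k = 0 for k >= 1.
Equations for k = 0 and k = 1 (AR order 1):
  gamma(0) = phi_1 gamma(1) + c_0
  gamma(1) = phi_1 gamma(0) + c_1
Substituting the second into the first: gamma(0) (1 - phi_1^2) = c_0 + phi_1 c_1, so
  gamma(0) = c_0 / (1 - phi_1^2) = 1 / (1 - (-0.63)^2) = 1 / 0.6031 = 1.6581.
  gamma(1) = phi_1 gamma(0) = (-0.63)(1.6581) = -1.044603.
Therefore gamma(1) = -1.0446 (to 4 decimal places).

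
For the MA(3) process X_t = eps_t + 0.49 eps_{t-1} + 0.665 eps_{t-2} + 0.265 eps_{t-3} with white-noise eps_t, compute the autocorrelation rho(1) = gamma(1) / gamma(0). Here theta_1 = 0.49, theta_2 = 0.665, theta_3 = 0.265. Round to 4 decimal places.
\rho(1) = 0.5661

For an MA(q) process with theta_0 = 1, the autocovariance is
  gamma(k) = sigma^2 * sum_{i=0..q-k} theta_i * theta_{i+k},
and rho(k) = gamma(k) / gamma(0). Sigma^2 cancels.
  numerator   = (1)*(0.49) + (0.49)*(0.665) + (0.665)*(0.265) = 0.992075.
  denominator = (1)^2 + (0.49)^2 + (0.665)^2 + (0.265)^2 = 1.75255.
  rho(1) = 0.992075 / 1.75255 = 0.5661.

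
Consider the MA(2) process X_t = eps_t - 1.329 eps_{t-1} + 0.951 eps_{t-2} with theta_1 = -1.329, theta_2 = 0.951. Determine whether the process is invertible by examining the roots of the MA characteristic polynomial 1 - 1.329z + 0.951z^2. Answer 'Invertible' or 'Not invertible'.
\text{Invertible}

The MA(q) characteristic polynomial is P(z) = 1 - 1.329z + 0.951z^2.
Invertibility requires all roots to lie outside the unit circle, i.e. |z| > 1 for every root.
Set 1 + (-1.329) z + (0.951) z^2 = 0, i.e. a z^2 + b z + c = 0 with a = 0.951, b = -1.329, c = 1.
Discriminant D = b^2 - 4ac = (-1.329)^2 - 4*(0.951)*1 = 1.766241 - (3.804) = -2.037759.
D < 0, so the roots are the complex-conjugate pair z = (-b +/- i sqrt(-D)) / (2a) = 0.6987 +/- 0.7505i.
For a conjugate pair |z|^2 = z * conj(z) = (product of roots) = c/a = 1/(0.951) = 1.051525, so |z| = sqrt(1.051525) = 1.0254 for both roots.
Moduli of all roots: 1.0254, 1.0254.
All moduli strictly greater than 1? Yes.
Verdict: Invertible.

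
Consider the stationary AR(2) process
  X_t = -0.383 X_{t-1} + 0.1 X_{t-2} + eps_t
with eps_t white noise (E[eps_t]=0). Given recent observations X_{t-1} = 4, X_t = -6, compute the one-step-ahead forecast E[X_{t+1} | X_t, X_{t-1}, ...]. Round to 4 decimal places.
E[X_{t+1} \mid \mathcal F_t] = 2.6980

For an AR(p) model X_t = c + sum_i phi_i X_{t-i} + eps_t, the
one-step-ahead conditional mean is
  E[X_{t+1} | X_t, ...] = c + sum_i phi_i X_{t+1-i}.
Substitute known values:
  E[X_{t+1} | ...] = (-0.383) * (-6) + (0.1) * (4)
                   = 2.6980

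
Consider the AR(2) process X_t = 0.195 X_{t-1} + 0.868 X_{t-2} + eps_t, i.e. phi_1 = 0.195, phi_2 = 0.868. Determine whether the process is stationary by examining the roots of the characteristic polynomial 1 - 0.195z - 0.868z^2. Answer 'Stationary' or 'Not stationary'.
\text{Not stationary}

The AR(p) characteristic polynomial is P(z) = 1 - 0.195z - 0.868z^2.
Stationarity requires all roots to lie outside the unit circle, i.e. |z| > 1 for every root.
Set 1 + (-0.195) z + (-0.868) z^2 = 0, i.e. a z^2 + b z + c = 0 with a = -0.868, b = -0.195, c = 1.
Discriminant D = b^2 - 4ac = (-0.195)^2 - 4*(-0.868)*1 = 0.038025 - (-3.472) = 3.510025.
D >= 0, so the roots are real: z = (-b +/- sqrt(D)) / (2a) = (0.195 +/- 1.873506) / (-1.736).
  z_1 = (0.195 + 1.873506) / (-1.736) = -1.1915,   |z_1| = 1.1915.
  z_2 = (0.195 - 1.873506) / (-1.736) = 0.9669,   |z_2| = 0.9669.
Moduli of all roots: 1.1915, 0.9669.
All moduli strictly greater than 1? No.
Verdict: Not stationary.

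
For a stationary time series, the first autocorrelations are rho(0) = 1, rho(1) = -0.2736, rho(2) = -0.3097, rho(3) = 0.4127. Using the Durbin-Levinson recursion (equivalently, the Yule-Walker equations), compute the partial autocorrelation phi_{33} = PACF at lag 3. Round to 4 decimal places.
\phi_{33} = 0.2339

The PACF at lag k is phi_{kk}, the last component of the solution
to the Yule-Walker system G_k phi = r_k where
  (G_k)_{ij} = rho(|i - j|), (r_k)_i = rho(i), i,j = 1..k.
Equivalently, Durbin-Levinson gives phi_{kk} iteratively:
  phi_{11} = rho(1)
  phi_{kk} = [rho(k) - sum_{j=1..k-1} phi_{k-1,j} rho(k-j)]
            / [1 - sum_{j=1..k-1} phi_{k-1,j} rho(j)],
  phi_{k,j} = phi_{k-1,j} - phi_{kk} phi_{k-1,k-j},  j = 1..k-1.
Step k = 1:
  phi_11 = rho(1) = -0.2736.
Step k = 2:
  phi_22 = [rho(2) - phi_11 rho(1)] / [1 - phi_11 rho(1)] = [-0.3097 - (-0.2736)(-0.2736)] / [1 - (-0.2736)(-0.2736)]
         = -0.38455696 / 0.92514304 = -0.415673.
  Update: phi_21 = phi_11 - phi_22 phi_11 = -0.2736 - (-0.415673)(-0.2736) = -0.387328.
Step k = 3:
  phi_33 = [rho(3) - phi_21 rho(2) - phi_22 rho(1)] / [1 - phi_21 rho(1) - phi_22 rho(2)]
    numerator   = 0.4127 - (-0.387328)(-0.3097) - (-0.415673)(-0.2736) = 0.17901635
    denominator = 1 - (-0.387328)(-0.2736) - (-0.415673)(-0.3097) = 0.7652931
  phi_33 = 0.17901635 / 0.7652931 = 0.2339.
Therefore phi_{33} = 0.2339.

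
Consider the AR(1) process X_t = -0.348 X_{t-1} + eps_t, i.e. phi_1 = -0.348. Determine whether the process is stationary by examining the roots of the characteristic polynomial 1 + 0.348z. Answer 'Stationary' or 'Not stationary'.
\text{Stationary}

The AR(p) characteristic polynomial is P(z) = 1 + 0.348z.
Stationarity requires all roots to lie outside the unit circle, i.e. |z| > 1 for every root.
This is linear in z: 1 + (0.348) z = 0  =>  z = -1/(0.348) = -2.873563,  |z| = 2.873563.
Moduli of all roots: 2.8736.
All moduli strictly greater than 1? Yes.
Verdict: Stationary.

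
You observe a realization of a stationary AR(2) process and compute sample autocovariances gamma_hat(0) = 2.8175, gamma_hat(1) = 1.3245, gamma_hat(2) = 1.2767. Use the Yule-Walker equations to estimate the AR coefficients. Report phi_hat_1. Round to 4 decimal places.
\hat\phi_{1} = 0.3300

The Yule-Walker equations for an AR(p) process read, in matrix form,
  Gamma_p phi = r_p,   with   (Gamma_p)_{ij} = gamma(|i - j|),
                       (r_p)_i = gamma(i),   i,j = 1..p.
Substitute the sample gammas (Toeplitz matrix and right-hand side of size 2):
  Gamma_p = [[2.8175, 1.3245], [1.3245, 2.8175]]
  r_p     = [1.3245, 1.2767]
Written out:
  2.8175 phi_1 + 1.3245 phi_2 = 1.3245
  1.3245 phi_1 + 2.8175 phi_2 = 1.2767
Solve by Cramer's rule:
  det = gamma(0)^2 - gamma(1)^2 = (2.8175)^2 - (1.3245)^2 = 7.93830625 - 1.75430025 = 6.184006
  phi_hat_1 = [gamma(1) gamma(0) - gamma(1) gamma(2)] / det = [(1.3245)(2.8175) - (1.3245)(1.2767)] / 6.184006 = 2.0407896 / 6.184006 = 0.33
  phi_hat_2 = [gamma(0) gamma(2) - gamma(1)^2] / det = [(2.8175)(1.2767) - (1.3245)^2] / 6.184006 = 1.842802 / 6.184006 = 0.298
So phi_hat = [0.3300, 0.2980].
Therefore phi_hat_1 = 0.3300.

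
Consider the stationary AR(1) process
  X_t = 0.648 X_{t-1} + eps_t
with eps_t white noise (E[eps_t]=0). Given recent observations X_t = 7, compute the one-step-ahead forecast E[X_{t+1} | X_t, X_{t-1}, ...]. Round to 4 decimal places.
E[X_{t+1} \mid \mathcal F_t] = 4.5360

For an AR(p) model X_t = c + sum_i phi_i X_{t-i} + eps_t, the
one-step-ahead conditional mean is
  E[X_{t+1} | X_t, ...] = c + sum_i phi_i X_{t+1-i}.
Substitute known values:
  E[X_{t+1} | ...] = (0.648) * (7)
                   = 4.5360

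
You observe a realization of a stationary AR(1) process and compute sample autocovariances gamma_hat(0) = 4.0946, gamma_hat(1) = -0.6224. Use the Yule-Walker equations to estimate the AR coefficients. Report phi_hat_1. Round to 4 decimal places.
\hat\phi_{1} = -0.1520

The Yule-Walker equations for an AR(p) process read, in matrix form,
  Gamma_p phi = r_p,   with   (Gamma_p)_{ij} = gamma(|i - j|),
                       (r_p)_i = gamma(i),   i,j = 1..p.
Substitute the sample gammas (Toeplitz matrix and right-hand side of size 1):
  Gamma_p = [[4.0946]]
  r_p     = [-0.6224]
With p = 1 this is the single equation gamma(0) phi_1 = gamma(1):
  phi_hat_1 = gamma(1) / gamma(0) = -0.6224 / 4.0946 = -0.1520.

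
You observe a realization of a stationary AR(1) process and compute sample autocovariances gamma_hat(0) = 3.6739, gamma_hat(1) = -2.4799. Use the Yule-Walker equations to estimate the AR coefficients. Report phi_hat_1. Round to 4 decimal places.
\hat\phi_{1} = -0.6750

The Yule-Walker equations for an AR(p) process read, in matrix form,
  Gamma_p phi = r_p,   with   (Gamma_p)_{ij} = gamma(|i - j|),
                       (r_p)_i = gamma(i),   i,j = 1..p.
Substitute the sample gammas (Toeplitz matrix and right-hand side of size 1):
  Gamma_p = [[3.6739]]
  r_p     = [-2.4799]
With p = 1 this is the single equation gamma(0) phi_1 = gamma(1):
  phi_hat_1 = gamma(1) / gamma(0) = -2.4799 / 3.6739 = -0.6750.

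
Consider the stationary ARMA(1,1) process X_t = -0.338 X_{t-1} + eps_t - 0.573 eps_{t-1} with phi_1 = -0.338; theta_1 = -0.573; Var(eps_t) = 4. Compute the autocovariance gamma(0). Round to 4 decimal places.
\gamma(0) = 7.7479

Multiply the model equation by X_{t-k} and take expectations. With theta_0 = psi_0 = 1 and psi_j the MA(infinity) weights, this gives
  gamma(k) - sum_i phi_i gamma(k-i) = c_k,
  c_k = sigma^2 * sum_{j=k..q} theta_j psi_{j-k}   (c_k = 0 for k > q),
using gamma(-m) = gamma(m).
psi-weights needed (psi_j = theta_j + sum_i phi_i psi_{j-i}):
  psi_1 = theta_1 + phi_1 = -0.573 + (-0.338) = -0.911
Right-hand sides:
  c_0 = sigma^2 (1 + theta_1 psi_1) = 4 * (1 + (-0.573)(-0.911)) = 4 * 1.522003 = 6.088012
  c_1 = sigma^2 theta_1 = 4 * (-0.573) = -2.292
  c_2 = 0
Equations for k = 0 and k = 1 (AR order 1):
  gamma(0) = phi_1 gamma(1) + c_0
  gamma(1) = phi_1 gamma(0) + c_1
Substituting the second into the first: gamma(0) (1 - phi_1^2) = c_0 + phi_1 c_1, so
  gamma(0) = (c_0 + phi_1 c_1) / (1 - phi_1^2) = (6.088012 + (-0.338)(-2.292)) / (1 - (-0.338)^2) = 6.862708 / 0.885756 = 7.747854.
Therefore gamma(0) = 7.7479 (to 4 decimal places).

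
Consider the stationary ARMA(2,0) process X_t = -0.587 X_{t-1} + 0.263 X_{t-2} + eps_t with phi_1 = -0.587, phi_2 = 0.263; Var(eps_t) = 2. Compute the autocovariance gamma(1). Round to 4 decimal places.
\gamma(1) = -4.6804

Multiply the model equation by X_{t-k} and take expectations. With theta_0 = psi_0 = 1 and psi_j the MA(infinity) weights, this gives
  gamma(k) - sum_i phi_i gamma(k-i) = c_k,
  c_k = sigma^2 * sum_{j=k..q} theta_j psi_{j-k}   (c_k = 0 for k > q),
using gamma(-m) = gamma(m).
Pure AR (q = 0): c_0 = sigma^2 = 2, c_k = 0 for k >= 1.
Equations for k = 0, 1, 2 (AR order 2, c_2 = 0):
  (E0) gamma(0) = phi_1 gamma(1) + phi_2 gamma(2) + c_0
  (E1) gamma(1) = phi_1 gamma(0) + phi_2 gamma(1) + c_1
  (E2) gamma(2) = phi_1 gamma(1) + phi_2 gamma(0)
From (E1): gamma(1) = A gamma(0) + B with
  A = phi_1 / (1 - phi_2) = -0.587 / 0.737 = -0.796472,   B = c_1 / (1 - phi_2) = 0 / 0.737 = 0.
Insert (E2) into (E0): gamma(0) (1 - phi_2^2) = phi_1 (1 + phi_2) gamma(1) + c_0.
  phi_1 (1 + phi_2) = (-0.587)(1.263) = -0.741381,   1 - phi_2^2 = 0.930831.
Replace gamma(1) by A gamma(0) + B and collect gamma(0):
  gamma(0) [0.930831 - (-0.741381)(-0.796472)] = c_0 = 2
  gamma(0) * 0.340342 = 2
  gamma(0) = 2 / 0.340342 = 5.876448.
  gamma(1) = A gamma(0) = (-0.796472)(5.876448) = -4.680427.
Therefore gamma(1) = -4.6804 (to 4 decimal places).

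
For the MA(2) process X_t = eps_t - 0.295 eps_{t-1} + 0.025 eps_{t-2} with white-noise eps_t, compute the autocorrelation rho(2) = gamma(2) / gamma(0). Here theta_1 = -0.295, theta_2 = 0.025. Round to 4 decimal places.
\rho(2) = 0.0230

For an MA(q) process with theta_0 = 1, the autocovariance is
  gamma(k) = sigma^2 * sum_{i=0..q-k} theta_i * theta_{i+k},
and rho(k) = gamma(k) / gamma(0). Sigma^2 cancels.
  numerator   = (1)*(0.025) = 0.025.
  denominator = (1)^2 + (-0.295)^2 + (0.025)^2 = 1.08765.
  rho(2) = 0.025 / 1.08765 = 0.0230.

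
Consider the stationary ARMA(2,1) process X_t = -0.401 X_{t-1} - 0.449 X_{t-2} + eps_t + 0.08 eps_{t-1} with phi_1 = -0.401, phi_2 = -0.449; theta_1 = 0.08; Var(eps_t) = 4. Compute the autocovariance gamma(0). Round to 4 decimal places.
\gamma(0) = 5.2200

Multiply the model equation by X_{t-k} and take expectations. With theta_0 = psi_0 = 1 and psi_j the MA(infinity) weights, this gives
  gamma(k) - sum_i phi_i gamma(k-i) = c_k,
  c_k = sigma^2 * sum_{j=k..q} theta_j psi_{j-k}   (c_k = 0 for k > q),
using gamma(-m) = gamma(m).
psi-weights needed (psi_j = theta_j + sum_i phi_i psi_{j-i}):
  psi_1 = theta_1 + phi_1 = 0.08 + (-0.401) = -0.321
Right-hand sides:
  c_0 = sigma^2 (1 + theta_1 psi_1) = 4 * (1 + (0.08)(-0.321)) = 4 * 0.97432 = 3.89728
  c_1 = sigma^2 theta_1 = 4 * (0.08) = 0.32
  c_2 = 0
Equations for k = 0, 1, 2 (AR order 2, c_2 = 0):
  (E0) gamma(0) = phi_1 gamma(1) + phi_2 gamma(2) + c_0
  (E1) gamma(1) = phi_1 gamma(0) + phi_2 gamma(1) + c_1
  (E2) gamma(2) = phi_1 gamma(1) + phi_2 gamma(0)
From (E1): gamma(1) = A gamma(0) + B with
  A = phi_1 / (1 - phi_2) = -0.401 / 1.449 = -0.276743,   B = c_1 / (1 - phi_2) = 0.32 / 1.449 = 0.220842.
Insert (E2) into (E0): gamma(0) (1 - phi_2^2) = phi_1 (1 + phi_2) gamma(1) + c_0.
  phi_1 (1 + phi_2) = (-0.401)(0.551) = -0.220951,   1 - phi_2^2 = 0.798399.
Replace gamma(1) by A gamma(0) + B and collect gamma(0):
  gamma(0) [0.798399 - (-0.220951)(-0.276743)] = (-0.220951)(0.220842) + 3.89728
  gamma(0) * 0.737252 = 3.848485
  gamma(0) = 3.848485 / 0.737252 = 5.220037.
Therefore gamma(0) = 5.2200 (to 4 decimal places).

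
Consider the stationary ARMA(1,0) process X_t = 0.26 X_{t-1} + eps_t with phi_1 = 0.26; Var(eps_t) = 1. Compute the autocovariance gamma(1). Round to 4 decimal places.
\gamma(1) = 0.2789

Multiply the model equation by X_{t-k} and take expectations. With theta_0 = psi_0 = 1 and psi_j the MA(infinity) weights, this gives
  gamma(k) - sum_i phi_i gamma(k-i) = c_k,
  c_k = sigma^2 * sum_{j=k..q} theta_j psi_{j-k}   (c_k = 0 for k > q),
using gamma(-m) = gamma(m).
Pure AR (q = 0): c_0 = sigma^2 = 1, c_k = 0 for k >= 1.
Equations for k = 0 and k = 1 (AR order 1):
  gamma(0) = phi_1 gamma(1) + c_0
  gamma(1) = phi_1 gamma(0) + c_1
Substituting the second into the first: gamma(0) (1 - phi_1^2) = c_0 + phi_1 c_1, so
  gamma(0) = c_0 / (1 - phi_1^2) = 1 / (1 - (0.26)^2) = 1 / 0.9324 = 1.072501.
  gamma(1) = phi_1 gamma(0) = (0.26)(1.072501) = 0.27885.
Therefore gamma(1) = 0.2789 (to 4 decimal places).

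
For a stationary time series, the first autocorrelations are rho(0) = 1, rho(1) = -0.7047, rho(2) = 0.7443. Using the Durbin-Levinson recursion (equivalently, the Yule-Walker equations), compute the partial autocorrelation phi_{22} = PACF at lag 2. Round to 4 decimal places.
\phi_{22} = 0.4921

The PACF at lag k is phi_{kk}, the last component of the solution
to the Yule-Walker system G_k phi = r_k where
  (G_k)_{ij} = rho(|i - j|), (r_k)_i = rho(i), i,j = 1..k.
Equivalently, Durbin-Levinson gives phi_{kk} iteratively:
  phi_{11} = rho(1)
  phi_{kk} = [rho(k) - sum_{j=1..k-1} phi_{k-1,j} rho(k-j)]
            / [1 - sum_{j=1..k-1} phi_{k-1,j} rho(j)],
  phi_{k,j} = phi_{k-1,j} - phi_{kk} phi_{k-1,k-j},  j = 1..k-1.
Step k = 1:
  phi_11 = rho(1) = -0.7047.
Step k = 2:
  phi_22 = [rho(2) - phi_11 rho(1)] / [1 - phi_11 rho(1)] = [0.7443 - (-0.7047)(-0.7047)] / [1 - (-0.7047)(-0.7047)]
         = 0.24769791 / 0.50339791 = 0.4921.
Therefore phi_{22} = 0.4921.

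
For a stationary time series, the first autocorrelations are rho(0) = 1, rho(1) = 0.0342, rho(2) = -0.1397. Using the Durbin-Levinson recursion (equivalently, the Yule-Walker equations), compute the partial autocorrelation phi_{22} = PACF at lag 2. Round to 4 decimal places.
\phi_{22} = -0.1410

The PACF at lag k is phi_{kk}, the last component of the solution
to the Yule-Walker system G_k phi = r_k where
  (G_k)_{ij} = rho(|i - j|), (r_k)_i = rho(i), i,j = 1..k.
Equivalently, Durbin-Levinson gives phi_{kk} iteratively:
  phi_{11} = rho(1)
  phi_{kk} = [rho(k) - sum_{j=1..k-1} phi_{k-1,j} rho(k-j)]
            / [1 - sum_{j=1..k-1} phi_{k-1,j} rho(j)],
  phi_{k,j} = phi_{k-1,j} - phi_{kk} phi_{k-1,k-j},  j = 1..k-1.
Step k = 1:
  phi_11 = rho(1) = 0.0342.
Step k = 2:
  phi_22 = [rho(2) - phi_11 rho(1)] / [1 - phi_11 rho(1)] = [-0.1397 - (0.0342)(0.0342)] / [1 - (0.0342)(0.0342)]
         = -0.14086964 / 0.99883036 = -0.141.
Therefore phi_{22} = -0.1410.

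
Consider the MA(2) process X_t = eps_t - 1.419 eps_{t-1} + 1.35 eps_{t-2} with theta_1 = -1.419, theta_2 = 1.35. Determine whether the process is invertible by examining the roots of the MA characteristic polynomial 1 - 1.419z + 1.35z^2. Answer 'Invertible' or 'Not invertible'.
\text{Not invertible}

The MA(q) characteristic polynomial is P(z) = 1 - 1.419z + 1.35z^2.
Invertibility requires all roots to lie outside the unit circle, i.e. |z| > 1 for every root.
Set 1 + (-1.419) z + (1.35) z^2 = 0, i.e. a z^2 + b z + c = 0 with a = 1.35, b = -1.419, c = 1.
Discriminant D = b^2 - 4ac = (-1.419)^2 - 4*(1.35)*1 = 2.013561 - (5.4) = -3.386439.
D < 0, so the roots are the complex-conjugate pair z = (-b +/- i sqrt(-D)) / (2a) = 0.5256 +/- 0.6816i.
For a conjugate pair |z|^2 = z * conj(z) = (product of roots) = c/a = 1/(1.35) = 0.740741, so |z| = sqrt(0.740741) = 0.8607 for both roots.
Moduli of all roots: 0.8607, 0.8607.
All moduli strictly greater than 1? No.
Verdict: Not invertible.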